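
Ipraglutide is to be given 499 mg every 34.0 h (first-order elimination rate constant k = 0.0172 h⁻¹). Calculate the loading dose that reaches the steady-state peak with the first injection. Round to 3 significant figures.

Accumulation ratio R = 1 / (1 − e^(−kτ)) = 1 / (1 − e^(−0.01720×34.0)) = 1 / (1 − 0.5572) = 2.258
Loading dose = maintenance dose × R = 499 × 2.258 ≈ 1130 mg

1130 mg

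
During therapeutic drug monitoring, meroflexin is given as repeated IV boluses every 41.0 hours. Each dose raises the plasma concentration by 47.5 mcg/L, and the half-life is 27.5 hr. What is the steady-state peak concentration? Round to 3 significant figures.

73.7 mcg/L

k = ln 2 / 27.5 = 0.02521 hr⁻¹
Fraction remaining after one interval: e^(−kτ) = e^(−0.02521 × 41.0) = 0.3558
R = 1 / (1 − 0.3558) = 1.552
Css,max = 47.5 × 1.552 ≈ 73.7 mcg/L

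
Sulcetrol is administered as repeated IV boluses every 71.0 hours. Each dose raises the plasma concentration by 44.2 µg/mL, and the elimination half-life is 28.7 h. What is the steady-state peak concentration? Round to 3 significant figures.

k = ln 2 / 28.7 = 0.02415 h⁻¹
Fraction remaining after one interval: e^(−kτ) = e^(−0.02415 × 71.0) = 0.1800
R = 1 / (1 − 0.1800) = 1.220
Css,max = 44.2 × 1.220 ≈ 53.9 µg/mL

53.9 µg/mL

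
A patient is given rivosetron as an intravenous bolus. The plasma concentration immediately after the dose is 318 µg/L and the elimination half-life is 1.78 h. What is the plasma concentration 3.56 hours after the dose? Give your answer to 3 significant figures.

79.5 µg/L

k = ln 2 / 1.78 = 0.3894 h⁻¹
C(t) = C₀ e^(−kt) = 318 × e^(−0.3894 × 3.56) = 318 × e^(−1.386) = 318 × 0.2500 ≈ 79.5 µg/L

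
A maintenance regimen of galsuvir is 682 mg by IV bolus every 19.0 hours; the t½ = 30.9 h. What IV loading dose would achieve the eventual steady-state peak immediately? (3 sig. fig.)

1970 mg

k = ln 2 / 30.9 = 0.02243 h⁻¹
Accumulation ratio R = 1 / (1 − e^(−kτ)) = 1 / (1 − e^(−0.02243×19.0)) = 1 / (1 − 0.6530) = 2.882
Loading dose = maintenance dose × R = 682 × 2.882 ≈ 1970 mg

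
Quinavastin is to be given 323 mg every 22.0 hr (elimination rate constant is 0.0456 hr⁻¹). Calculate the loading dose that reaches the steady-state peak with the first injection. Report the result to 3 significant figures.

Accumulation ratio R = 1 / (1 − e^(−kτ)) = 1 / (1 − e^(−0.04560×22.0)) = 1 / (1 − 0.3667) = 1.579
Loading dose = maintenance dose × R = 323 × 1.579 ≈ 510 mg

510 mg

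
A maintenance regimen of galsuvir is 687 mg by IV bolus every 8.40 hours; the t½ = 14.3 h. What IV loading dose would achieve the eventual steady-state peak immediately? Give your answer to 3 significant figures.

2050 mg

k = ln 2 / 14.3 = 0.04847 h⁻¹
Accumulation ratio R = 1 / (1 − e^(−kτ)) = 1 / (1 − e^(−0.04847×8.40)) = 1 / (1 − 0.6655) = 2.990
Loading dose = maintenance dose × R = 687 × 2.990 ≈ 2050 mg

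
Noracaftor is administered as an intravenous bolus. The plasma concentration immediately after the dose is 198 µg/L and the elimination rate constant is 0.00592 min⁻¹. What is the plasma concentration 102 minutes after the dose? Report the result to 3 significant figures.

108 µg/L

C(t) = C₀ e^(−kt) = 198 × e^(−0.005920 × 102) = 198 × e^(−0.6038) = 198 × 0.5467 ≈ 108 µg/L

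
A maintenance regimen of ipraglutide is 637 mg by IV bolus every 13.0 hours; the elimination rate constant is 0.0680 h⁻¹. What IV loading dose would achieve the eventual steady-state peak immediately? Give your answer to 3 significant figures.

Accumulation ratio R = 1 / (1 − e^(−kτ)) = 1 / (1 − e^(−0.06800×13.0)) = 1 / (1 − 0.4131) = 1.704
Loading dose = maintenance dose × R = 637 × 1.704 ≈ 1090 mg

1090 mg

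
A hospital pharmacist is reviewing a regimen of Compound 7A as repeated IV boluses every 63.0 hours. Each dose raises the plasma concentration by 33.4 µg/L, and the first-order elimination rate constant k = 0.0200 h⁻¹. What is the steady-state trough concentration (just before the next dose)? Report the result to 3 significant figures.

13.2 µg/L

Fraction remaining after one interval: e^(−kτ) = e^(−0.02000 × 63.0) = 0.2837
R = 1 / (1 − 0.2837) = 1.396
Css,max = 33.4 × 1.396 = 46.63 µg/L
Css,min = Css,max × e^(−kτ) = 46.63 × 0.2837 ≈ 13.2 µg/L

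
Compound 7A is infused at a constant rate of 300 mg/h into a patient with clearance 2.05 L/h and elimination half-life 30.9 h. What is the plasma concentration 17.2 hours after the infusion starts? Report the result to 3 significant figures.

Css = rate / CL = 300 / 2.05 = 146.3 µg/mL
k = ln 2 / 30.9 = 0.02243 h⁻¹
C(t) = Css (1 − e^(−kt)) = 146.3 × (1 − e^(−0.3858)) = 146.3 × 0.3201 ≈ 46.8 µg/mL

46.8 µg/mL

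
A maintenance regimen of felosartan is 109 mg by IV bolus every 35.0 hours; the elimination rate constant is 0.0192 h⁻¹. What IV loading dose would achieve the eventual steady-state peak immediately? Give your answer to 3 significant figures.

Accumulation ratio R = 1 / (1 − e^(−kτ)) = 1 / (1 − e^(−0.01920×35.0)) = 1 / (1 − 0.5107) = 2.044
Loading dose = maintenance dose × R = 109 × 2.044 ≈ 223 mg

223 mg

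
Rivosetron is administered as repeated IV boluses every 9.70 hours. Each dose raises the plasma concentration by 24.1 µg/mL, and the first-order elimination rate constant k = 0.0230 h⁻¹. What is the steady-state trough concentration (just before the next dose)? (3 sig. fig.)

Fraction remaining after one interval: e^(−kτ) = e^(−0.02300 × 9.70) = 0.8000
R = 1 / (1 − 0.8000) = 5.001
Css,max = 24.1 × 5.001 = 120.5 µg/mL
Css,min = Css,max × e^(−kτ) = 120.5 × 0.8000 ≈ 96.4 µg/mL

96.4 µg/mL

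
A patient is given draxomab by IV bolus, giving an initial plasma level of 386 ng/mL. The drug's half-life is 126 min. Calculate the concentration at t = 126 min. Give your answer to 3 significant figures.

193 ng/mL

k = ln 2 / 126 = 0.005501 min⁻¹
C(t) = C₀ e^(−kt) = 386 × e^(−0.005501 × 126) = 386 × e^(−0.6931) = 386 × 0.5000 ≈ 193 ng/mL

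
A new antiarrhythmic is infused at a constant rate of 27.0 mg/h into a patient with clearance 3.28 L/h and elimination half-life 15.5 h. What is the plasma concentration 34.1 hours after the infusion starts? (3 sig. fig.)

6.44 mg/L

Css = rate / CL = 27.0 / 3.28 = 8.232 mg/L
k = ln 2 / 15.5 = 0.04472 h⁻¹
C(t) = Css (1 − e^(−kt)) = 8.232 × (1 − e^(−1.525)) = 8.232 × 0.7824 ≈ 6.44 mg/L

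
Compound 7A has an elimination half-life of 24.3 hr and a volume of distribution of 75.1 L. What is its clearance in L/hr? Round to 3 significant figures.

2.14 L/hr

k = ln 2 / t½ = ln 2 / 24.3 = 0.02852 hr⁻¹
CL = k · V = 0.02852 × 75.1 ≈ 2.14 L/hr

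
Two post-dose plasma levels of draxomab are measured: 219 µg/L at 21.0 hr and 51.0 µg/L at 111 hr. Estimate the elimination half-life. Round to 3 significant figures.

42.8 hours

k = ln(C₁/C₂) / (t₂ − t₁) = ln(219/51.0) / (111 − 21.0)
  = 1.457 / 90.00 = 0.01619 hr⁻¹
t½ = ln 2 / k = ln 2 / 0.01619 ≈ 42.8 hours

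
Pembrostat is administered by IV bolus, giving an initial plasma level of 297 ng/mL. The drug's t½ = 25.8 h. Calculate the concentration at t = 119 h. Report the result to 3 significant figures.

12.1 ng/mL

k = ln 2 / 25.8 = 0.02687 h⁻¹
119 h is 4.612 half-lives, so C = 297 × (1/2)^4.612 = 297 × 0.04088 ≈ 12.1 ng/mL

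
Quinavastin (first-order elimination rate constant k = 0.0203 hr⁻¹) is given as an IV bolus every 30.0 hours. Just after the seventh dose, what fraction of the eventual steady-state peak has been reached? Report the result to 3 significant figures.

f_n = 1 − e^(−nkτ) = 1 − e^(−7 × 0.02030 × 30.0) = 1 − e^(−4.263) = 1 − 0.01408 ≈ 0.986

0.986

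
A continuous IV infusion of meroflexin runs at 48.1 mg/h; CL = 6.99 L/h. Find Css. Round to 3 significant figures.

6.88 µg/mL

Css = infusion rate / CL = 48.1 / 6.99 ≈ 6.88 µg/mL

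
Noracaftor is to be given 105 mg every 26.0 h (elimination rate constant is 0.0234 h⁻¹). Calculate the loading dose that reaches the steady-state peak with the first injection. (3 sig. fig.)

Accumulation ratio R = 1 / (1 − e^(−kτ)) = 1 / (1 − e^(−0.02340×26.0)) = 1 / (1 − 0.5442) = 2.194
Loading dose = maintenance dose × R = 105 × 2.194 ≈ 230 mg

230 mg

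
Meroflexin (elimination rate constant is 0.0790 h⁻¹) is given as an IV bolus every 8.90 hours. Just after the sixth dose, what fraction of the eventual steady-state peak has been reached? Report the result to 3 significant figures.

0.985

f_n = 1 − e^(−nkτ) = 1 − e^(−6 × 0.07900 × 8.90) = 1 − e^(−4.219) = 1 − 0.01472 ≈ 0.985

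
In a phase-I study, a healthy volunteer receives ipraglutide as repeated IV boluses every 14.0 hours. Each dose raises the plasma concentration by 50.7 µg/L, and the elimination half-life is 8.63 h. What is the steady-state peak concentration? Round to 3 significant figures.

k = ln 2 / 8.63 = 0.08032 h⁻¹
Fraction remaining after one interval: e^(−kτ) = e^(−0.08032 × 14.0) = 0.3248
R = 1 / (1 − 0.3248) = 1.481
Css,max = 50.7 × 1.481 ≈ 75.1 µg/L

75.1 µg/L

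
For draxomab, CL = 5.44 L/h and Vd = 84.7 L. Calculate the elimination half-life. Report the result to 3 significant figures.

k = CL / V = 5.44 / 84.7 = 0.06423 h⁻¹
t½ = ln 2 / k = ln 2 / 0.06423 ≈ 10.8 hours

10.8 hours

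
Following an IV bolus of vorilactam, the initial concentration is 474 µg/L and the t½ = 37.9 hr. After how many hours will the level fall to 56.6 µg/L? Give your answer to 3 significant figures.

k = ln 2 / 37.9 = 0.01829 hr⁻¹
C(t) = C₀ e^(−kt)  ⇒  t = ln(C₀/C) / k
t = ln(474/56.6) / 0.01829 = 2.125 / 0.01829 ≈ 116 hours

116 hours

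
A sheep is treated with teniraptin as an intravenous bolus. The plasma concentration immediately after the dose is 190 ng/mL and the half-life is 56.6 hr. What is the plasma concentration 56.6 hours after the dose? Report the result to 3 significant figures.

95.0 ng/mL

k = ln 2 / 56.6 = 0.01225 hr⁻¹
C(t) = C₀ e^(−kt) = 190 × e^(−0.01225 × 56.6) = 190 × e^(−0.6931) = 190 × 0.5000 ≈ 95.0 ng/mL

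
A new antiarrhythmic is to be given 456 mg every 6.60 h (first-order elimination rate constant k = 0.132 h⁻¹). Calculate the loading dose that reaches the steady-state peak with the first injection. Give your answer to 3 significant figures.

Accumulation ratio R = 1 / (1 − e^(−kτ)) = 1 / (1 − e^(−0.1320×6.60)) = 1 / (1 − 0.4184) = 1.720
Loading dose = maintenance dose × R = 456 × 1.720 ≈ 784 mg

784 mg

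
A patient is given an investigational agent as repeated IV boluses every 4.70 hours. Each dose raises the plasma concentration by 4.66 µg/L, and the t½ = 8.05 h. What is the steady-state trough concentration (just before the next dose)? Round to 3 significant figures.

k = ln 2 / 8.05 = 0.08611 h⁻¹
Fraction remaining after one interval: e^(−kτ) = e^(−0.08611 × 4.70) = 0.6672
R = 1 / (1 − 0.6672) = 3.005
Css,max = 4.66 × 3.005 = 14.00 µg/L
Css,min = Css,max × e^(−kτ) = 14.00 × 0.6672 ≈ 9.34 µg/L

9.34 µg/L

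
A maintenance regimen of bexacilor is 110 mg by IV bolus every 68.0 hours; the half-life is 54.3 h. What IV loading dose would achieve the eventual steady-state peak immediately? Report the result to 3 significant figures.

190 mg

k = ln 2 / 54.3 = 0.01277 h⁻¹
Accumulation ratio R = 1 / (1 − e^(−kτ)) = 1 / (1 − e^(−0.01277×68.0)) = 1 / (1 − 0.4198) = 1.723
Loading dose = maintenance dose × R = 110 × 1.723 ≈ 190 mg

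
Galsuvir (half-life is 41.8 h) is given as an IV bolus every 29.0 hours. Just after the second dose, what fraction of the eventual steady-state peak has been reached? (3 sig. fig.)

k = ln 2 / 41.8 = 0.01658 h⁻¹
f_n = 1 − e^(−nkτ) = 1 − e^(−2 × 0.01658 × 29.0) = 1 − e^(−0.9618) = 1 − 0.3822 ≈ 0.618

0.618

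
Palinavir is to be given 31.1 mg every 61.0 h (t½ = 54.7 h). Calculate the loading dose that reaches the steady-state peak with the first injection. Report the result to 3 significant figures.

57.8 mg

k = ln 2 / 54.7 = 0.01267 h⁻¹
Accumulation ratio R = 1 / (1 − e^(−kτ)) = 1 / (1 − e^(−0.01267×61.0)) = 1 / (1 − 0.4616) = 1.857
Loading dose = maintenance dose × R = 31.1 × 1.857 ≈ 57.8 mg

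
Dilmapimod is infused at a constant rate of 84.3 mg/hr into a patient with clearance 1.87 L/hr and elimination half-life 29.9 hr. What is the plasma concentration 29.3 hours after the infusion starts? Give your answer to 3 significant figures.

Css = rate / CL = 84.3 / 1.87 = 45.08 µg/mL
k = ln 2 / 29.9 = 0.02318 hr⁻¹
C(t) = Css (1 − e^(−kt)) = 45.08 × (1 − e^(−0.6792)) = 45.08 × 0.4930 ≈ 22.2 µg/mL

22.2 µg/mL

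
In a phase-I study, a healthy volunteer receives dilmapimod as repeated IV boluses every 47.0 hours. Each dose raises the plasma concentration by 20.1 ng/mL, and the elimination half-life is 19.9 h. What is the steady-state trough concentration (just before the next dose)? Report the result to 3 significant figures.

4.85 ng/mL

k = ln 2 / 19.9 = 0.03483 h⁻¹
Fraction remaining after one interval: e^(−kτ) = e^(−0.03483 × 47.0) = 0.1945
R = 1 / (1 − 0.1945) = 1.242
Css,max = 20.1 × 1.242 = 24.95 ng/mL
Css,min = Css,max × e^(−kτ) = 24.95 × 0.1945 ≈ 4.85 ng/mL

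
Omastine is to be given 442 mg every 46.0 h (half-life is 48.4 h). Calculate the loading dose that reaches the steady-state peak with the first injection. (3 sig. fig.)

k = ln 2 / 48.4 = 0.01432 h⁻¹
Accumulation ratio R = 1 / (1 − e^(−kτ)) = 1 / (1 − e^(−0.01432×46.0)) = 1 / (1 − 0.5175) = 2.072
Loading dose = maintenance dose × R = 442 × 2.072 ≈ 916 mg

916 mg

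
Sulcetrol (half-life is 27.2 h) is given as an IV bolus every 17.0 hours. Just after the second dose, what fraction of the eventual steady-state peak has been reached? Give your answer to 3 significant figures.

k = ln 2 / 27.2 = 0.02548 h⁻¹
f_n = 1 − e^(−nkτ) = 1 − e^(−2 × 0.02548 × 17.0) = 1 − e^(−0.8664) = 1 − 0.4204 ≈ 0.580

0.580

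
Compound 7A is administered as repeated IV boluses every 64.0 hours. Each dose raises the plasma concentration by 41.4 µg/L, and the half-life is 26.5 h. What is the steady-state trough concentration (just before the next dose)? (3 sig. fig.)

9.55 µg/L

k = ln 2 / 26.5 = 0.02616 h⁻¹
Fraction remaining after one interval: e^(−kτ) = e^(−0.02616 × 64.0) = 0.1875
R = 1 / (1 − 0.1875) = 1.231
Css,max = 41.4 × 1.231 = 50.95 µg/L
Css,min = Css,max × e^(−kτ) = 50.95 × 0.1875 ≈ 9.55 µg/L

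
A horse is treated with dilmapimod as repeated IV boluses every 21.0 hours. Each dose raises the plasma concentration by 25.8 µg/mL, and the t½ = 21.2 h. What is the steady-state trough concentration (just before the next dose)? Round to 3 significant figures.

k = ln 2 / 21.2 = 0.03270 h⁻¹
Fraction remaining after one interval: e^(−kτ) = e^(−0.03270 × 21.0) = 0.5033
R = 1 / (1 − 0.5033) = 2.013
Css,max = 25.8 × 2.013 = 51.94 µg/mL
Css,min = Css,max × e^(−kτ) = 51.94 × 0.5033 ≈ 26.1 µg/mL

26.1 µg/mL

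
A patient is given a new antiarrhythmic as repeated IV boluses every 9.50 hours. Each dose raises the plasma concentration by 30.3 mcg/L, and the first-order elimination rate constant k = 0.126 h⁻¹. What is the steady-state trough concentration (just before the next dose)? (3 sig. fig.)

Fraction remaining after one interval: e^(−kτ) = e^(−0.1260 × 9.50) = 0.3021
R = 1 / (1 − 0.3021) = 1.433
Css,max = 30.3 × 1.433 = 43.42 mcg/L
Css,min = Css,max × e^(−kτ) = 43.42 × 0.3021 ≈ 13.1 mcg/L

13.1 mcg/L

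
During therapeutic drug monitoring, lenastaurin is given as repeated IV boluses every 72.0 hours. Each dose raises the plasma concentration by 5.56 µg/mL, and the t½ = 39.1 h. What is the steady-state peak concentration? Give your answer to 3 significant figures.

7.71 µg/mL

k = ln 2 / 39.1 = 0.01773 h⁻¹
Fraction remaining after one interval: e^(−kτ) = e^(−0.01773 × 72.0) = 0.2790
R = 1 / (1 − 0.2790) = 1.387
Css,max = 5.56 × 1.387 ≈ 7.71 µg/mL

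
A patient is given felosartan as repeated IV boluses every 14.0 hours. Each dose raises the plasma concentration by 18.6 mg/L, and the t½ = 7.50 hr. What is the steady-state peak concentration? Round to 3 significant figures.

25.6 mg/L

k = ln 2 / 7.50 = 0.09242 hr⁻¹
Fraction remaining after one interval: e^(−kτ) = e^(−0.09242 × 14.0) = 0.2742
R = 1 / (1 − 0.2742) = 1.378
Css,max = 18.6 × 1.378 ≈ 25.6 mg/L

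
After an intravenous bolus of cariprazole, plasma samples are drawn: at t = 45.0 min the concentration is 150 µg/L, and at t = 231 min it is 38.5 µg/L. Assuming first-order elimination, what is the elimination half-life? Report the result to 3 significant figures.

k = ln(C₁/C₂) / (t₂ − t₁) = ln(150/38.5) / (231 − 45.0)
  = 1.360 / 186.0 = 0.007312 min⁻¹
t½ = ln 2 / k = ln 2 / 0.007312 ≈ 94.8 minutes

94.8 minutes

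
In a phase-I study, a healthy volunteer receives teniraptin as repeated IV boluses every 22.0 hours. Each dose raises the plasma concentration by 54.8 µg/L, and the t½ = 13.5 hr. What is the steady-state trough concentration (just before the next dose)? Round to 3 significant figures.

k = ln 2 / 13.5 = 0.05134 hr⁻¹
Fraction remaining after one interval: e^(−kτ) = e^(−0.05134 × 22.0) = 0.3232
R = 1 / (1 − 0.3232) = 1.477
Css,max = 54.8 × 1.477 = 80.97 µg/L
Css,min = Css,max × e^(−kτ) = 80.97 × 0.3232 ≈ 26.2 µg/L

26.2 µg/L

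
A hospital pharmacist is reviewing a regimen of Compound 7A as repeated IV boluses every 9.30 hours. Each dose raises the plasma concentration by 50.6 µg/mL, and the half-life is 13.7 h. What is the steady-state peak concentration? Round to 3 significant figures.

135 µg/mL

k = ln 2 / 13.7 = 0.05059 h⁻¹
Fraction remaining after one interval: e^(−kτ) = e^(−0.05059 × 9.30) = 0.6247
R = 1 / (1 − 0.6247) = 2.664
Css,max = 50.6 × 2.664 ≈ 135 µg/mL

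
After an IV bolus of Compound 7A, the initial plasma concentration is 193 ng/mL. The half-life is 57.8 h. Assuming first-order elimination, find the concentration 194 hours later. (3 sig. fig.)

18.8 ng/mL

k = ln 2 / 57.8 = 0.01199 h⁻¹
C(t) = C₀ e^(−kt) = 193 × e^(−0.01199 × 194) = 193 × e^(−2.326) = 193 × 0.09764 ≈ 18.8 ng/mL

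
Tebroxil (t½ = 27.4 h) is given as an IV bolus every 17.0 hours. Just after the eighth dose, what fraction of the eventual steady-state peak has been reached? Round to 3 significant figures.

k = ln 2 / 27.4 = 0.02530 h⁻¹
f_n = 1 − e^(−nkτ) = 1 − e^(−8 × 0.02530 × 17.0) = 1 − e^(−3.440) = 1 − 0.03205 ≈ 0.968

0.968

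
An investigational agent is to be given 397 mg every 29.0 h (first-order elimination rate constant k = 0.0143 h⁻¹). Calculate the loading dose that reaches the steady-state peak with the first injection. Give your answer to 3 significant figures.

Accumulation ratio R = 1 / (1 − e^(−kτ)) = 1 / (1 − e^(−0.01430×29.0)) = 1 / (1 − 0.6605) = 2.946
Loading dose = maintenance dose × R = 397 × 2.946 ≈ 1170 mg

1170 mg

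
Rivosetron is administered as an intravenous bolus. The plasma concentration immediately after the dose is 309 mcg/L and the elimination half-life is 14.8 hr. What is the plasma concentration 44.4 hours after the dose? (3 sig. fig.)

k = ln 2 / 14.8 = 0.04683 hr⁻¹
44.4 hr is 3.000 half-lives, so C = 309 × (1/2)^3.000 = 309 × 0.1250 ≈ 38.6 mcg/L

38.6 mcg/L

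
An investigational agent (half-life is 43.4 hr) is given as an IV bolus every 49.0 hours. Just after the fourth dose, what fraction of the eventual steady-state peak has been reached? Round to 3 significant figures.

k = ln 2 / 43.4 = 0.01597 hr⁻¹
f_n = 1 − e^(−nkτ) = 1 − e^(−4 × 0.01597 × 49.0) = 1 − e^(−3.130) = 1 − 0.04370 ≈ 0.956

0.956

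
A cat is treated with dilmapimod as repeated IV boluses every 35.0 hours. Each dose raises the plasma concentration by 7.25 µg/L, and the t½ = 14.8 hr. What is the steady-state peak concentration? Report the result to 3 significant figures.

k = ln 2 / 14.8 = 0.04683 hr⁻¹
Fraction remaining after one interval: e^(−kτ) = e^(−0.04683 × 35.0) = 0.1941
R = 1 / (1 − 0.1941) = 1.241
Css,max = 7.25 × 1.241 ≈ 9.00 µg/L

9.00 µg/L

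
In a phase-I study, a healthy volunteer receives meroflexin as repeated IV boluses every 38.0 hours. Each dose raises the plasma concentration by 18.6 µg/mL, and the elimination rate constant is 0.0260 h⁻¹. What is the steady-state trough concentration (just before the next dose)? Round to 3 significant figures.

Fraction remaining after one interval: e^(−kτ) = e^(−0.02600 × 38.0) = 0.3723
R = 1 / (1 − 0.3723) = 1.593
Css,max = 18.6 × 1.593 = 29.63 µg/mL
Css,min = Css,max × e^(−kτ) = 29.63 × 0.3723 ≈ 11.0 µg/mL

11.0 µg/mL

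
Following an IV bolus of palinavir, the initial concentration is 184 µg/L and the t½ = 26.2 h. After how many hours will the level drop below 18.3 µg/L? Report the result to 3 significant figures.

87.2 hours

k = ln 2 / 26.2 = 0.02646 h⁻¹
C(t) = C₀ e^(−kt)  ⇒  t = ln(C₀/C) / k
t = ln(184/18.3) / 0.02646 = 2.308 / 0.02646 ≈ 87.2 hours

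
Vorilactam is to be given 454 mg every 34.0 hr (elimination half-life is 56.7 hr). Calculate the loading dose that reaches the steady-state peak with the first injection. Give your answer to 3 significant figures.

k = ln 2 / 56.7 = 0.01222 hr⁻¹
Accumulation ratio R = 1 / (1 − e^(−kτ)) = 1 / (1 − e^(−0.01222×34.0)) = 1 / (1 − 0.6599) = 2.940
Loading dose = maintenance dose × R = 454 × 2.940 ≈ 1330 mg

1330 mg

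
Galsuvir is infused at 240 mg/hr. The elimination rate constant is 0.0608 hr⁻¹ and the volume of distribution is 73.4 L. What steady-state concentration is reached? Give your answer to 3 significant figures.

CL = k · V = 0.0608 × 73.4 = 4.463 L/hr
Css = rate / CL = 240 / 4.463 ≈ 53.8 mg/L

53.8 mg/L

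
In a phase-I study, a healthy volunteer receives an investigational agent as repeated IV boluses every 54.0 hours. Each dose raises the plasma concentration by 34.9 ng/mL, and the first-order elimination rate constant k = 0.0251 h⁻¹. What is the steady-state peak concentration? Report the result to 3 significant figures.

Fraction remaining after one interval: e^(−kτ) = e^(−0.02510 × 54.0) = 0.2578
R = 1 / (1 − 0.2578) = 1.347
Css,max = 34.9 × 1.347 ≈ 47.0 ng/mL

47.0 ng/mL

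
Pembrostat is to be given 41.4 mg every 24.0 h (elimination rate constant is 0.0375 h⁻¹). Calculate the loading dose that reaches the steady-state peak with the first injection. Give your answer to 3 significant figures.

69.8 mg

Accumulation ratio R = 1 / (1 − e^(−kτ)) = 1 / (1 − e^(−0.03750×24.0)) = 1 / (1 − 0.4066) = 1.685
Loading dose = maintenance dose × R = 41.4 × 1.685 ≈ 69.8 mg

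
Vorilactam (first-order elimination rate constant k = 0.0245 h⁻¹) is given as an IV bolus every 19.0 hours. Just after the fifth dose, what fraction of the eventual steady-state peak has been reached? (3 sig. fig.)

f_n = 1 − e^(−nkτ) = 1 − e^(−5 × 0.02450 × 19.0) = 1 − e^(−2.328) = 1 − 0.09754 ≈ 0.902

0.902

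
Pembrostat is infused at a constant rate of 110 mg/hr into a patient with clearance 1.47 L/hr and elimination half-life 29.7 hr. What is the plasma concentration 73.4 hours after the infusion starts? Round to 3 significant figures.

61.3 mg/L

Css = rate / CL = 110 / 1.47 = 74.83 mg/L
k = ln 2 / 29.7 = 0.02334 hr⁻¹
C(t) = Css (1 − e^(−kt)) = 74.83 × (1 − e^(−1.713)) = 74.83 × 0.8197 ≈ 61.3 mg/L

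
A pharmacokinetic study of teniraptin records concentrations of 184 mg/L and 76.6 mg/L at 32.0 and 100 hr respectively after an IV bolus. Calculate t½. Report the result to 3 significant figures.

k = ln(C₁/C₂) / (t₂ − t₁) = ln(184/76.6) / (100 − 32.0)
  = 0.8763 / 68.00 = 0.01289 hr⁻¹
t½ = ln 2 / k = ln 2 / 0.01289 ≈ 53.8 hours

53.8 hours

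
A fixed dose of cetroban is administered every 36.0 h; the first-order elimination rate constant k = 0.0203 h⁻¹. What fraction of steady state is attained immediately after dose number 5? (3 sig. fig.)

0.974

f_n = 1 − e^(−nkτ) = 1 − e^(−5 × 0.02030 × 36.0) = 1 − e^(−3.654) = 1 − 0.02589 ≈ 0.974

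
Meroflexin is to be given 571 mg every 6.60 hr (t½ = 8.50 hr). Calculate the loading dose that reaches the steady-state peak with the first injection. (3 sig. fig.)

1370 mg

k = ln 2 / 8.50 = 0.08155 hr⁻¹
Accumulation ratio R = 1 / (1 − e^(−kτ)) = 1 / (1 − e^(−0.08155×6.60)) = 1 / (1 − 0.5838) = 2.403
Loading dose = maintenance dose × R = 571 × 2.403 ≈ 1370 mg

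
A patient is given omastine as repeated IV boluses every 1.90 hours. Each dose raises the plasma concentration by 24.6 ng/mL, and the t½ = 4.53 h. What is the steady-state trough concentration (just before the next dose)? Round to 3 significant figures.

k = ln 2 / 4.53 = 0.1530 h⁻¹
Fraction remaining after one interval: e^(−kτ) = e^(−0.1530 × 1.90) = 0.7477
R = 1 / (1 − 0.7477) = 3.964
Css,max = 24.6 × 3.964 = 97.51 ng/mL
Css,min = Css,max × e^(−kτ) = 97.51 × 0.7477 ≈ 72.9 ng/mL

72.9 ng/mL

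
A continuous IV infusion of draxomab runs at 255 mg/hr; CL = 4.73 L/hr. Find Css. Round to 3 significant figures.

53.9 mg/L

Css = infusion rate / CL = 255 / 4.73 ≈ 53.9 mg/L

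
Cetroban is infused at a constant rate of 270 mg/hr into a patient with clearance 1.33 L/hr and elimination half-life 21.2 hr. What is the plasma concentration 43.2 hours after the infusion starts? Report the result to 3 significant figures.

Css = rate / CL = 270 / 1.33 = 203.0 mg/L
k = ln 2 / 21.2 = 0.03270 hr⁻¹
C(t) = Css (1 − e^(−kt)) = 203.0 × (1 − e^(−1.412)) = 203.0 × 0.7565 ≈ 154 mg/L

154 mg/L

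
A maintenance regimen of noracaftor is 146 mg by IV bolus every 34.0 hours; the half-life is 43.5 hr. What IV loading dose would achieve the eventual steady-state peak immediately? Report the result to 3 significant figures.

k = ln 2 / 43.5 = 0.01593 hr⁻¹
Accumulation ratio R = 1 / (1 − e^(−kτ)) = 1 / (1 − e^(−0.01593×34.0)) = 1 / (1 − 0.5817) = 2.391
Loading dose = maintenance dose × R = 146 × 2.391 ≈ 349 mg

349 mg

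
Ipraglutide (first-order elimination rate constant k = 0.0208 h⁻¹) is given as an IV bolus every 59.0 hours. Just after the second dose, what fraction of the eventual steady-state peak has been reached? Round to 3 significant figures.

f_n = 1 − e^(−nkτ) = 1 − e^(−2 × 0.02080 × 59.0) = 1 − e^(−2.454) = 1 − 0.08591 ≈ 0.914

0.914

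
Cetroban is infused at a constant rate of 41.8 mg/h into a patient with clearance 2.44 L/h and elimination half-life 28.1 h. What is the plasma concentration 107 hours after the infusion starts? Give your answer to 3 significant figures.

Css = rate / CL = 41.8 / 2.44 = 17.13 mg/L
k = ln 2 / 28.1 = 0.02467 h⁻¹
C(t) = Css (1 − e^(−kt)) = 17.13 × (1 − e^(−2.639)) = 17.13 × 0.9286 ≈ 15.9 mg/L

15.9 mg/L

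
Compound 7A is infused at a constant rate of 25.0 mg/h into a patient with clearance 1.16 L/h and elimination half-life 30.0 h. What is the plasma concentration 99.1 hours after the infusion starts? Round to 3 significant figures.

Css = rate / CL = 25.0 / 1.16 = 21.55 µg/mL
k = ln 2 / 30.0 = 0.02310 h⁻¹
C(t) = Css (1 − e^(−kt)) = 21.55 × (1 − e^(−2.290)) = 21.55 × 0.8987 ≈ 19.4 µg/mL

19.4 µg/mL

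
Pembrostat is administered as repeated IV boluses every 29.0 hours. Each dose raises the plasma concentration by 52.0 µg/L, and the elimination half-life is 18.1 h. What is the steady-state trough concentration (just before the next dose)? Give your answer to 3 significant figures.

k = ln 2 / 18.1 = 0.03830 h⁻¹
Fraction remaining after one interval: e^(−kτ) = e^(−0.03830 × 29.0) = 0.3294
R = 1 / (1 − 0.3294) = 1.491
Css,max = 52.0 × 1.491 = 77.54 µg/L
Css,min = Css,max × e^(−kτ) = 77.54 × 0.3294 ≈ 25.5 µg/L

25.5 µg/L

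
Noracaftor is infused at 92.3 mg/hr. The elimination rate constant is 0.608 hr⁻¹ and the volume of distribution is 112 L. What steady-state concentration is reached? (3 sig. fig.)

1.36 mg/L

CL = k · V = 0.608 × 112 = 68.10 L/hr
Css = rate / CL = 92.3 / 68.10 ≈ 1.36 mg/L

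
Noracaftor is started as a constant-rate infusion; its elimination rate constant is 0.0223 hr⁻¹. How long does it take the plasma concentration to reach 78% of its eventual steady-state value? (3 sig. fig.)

67.9 hours

f = 1 − e^(−kt)  ⇒  t = −ln(1 − f) / k
t = −ln(1 − 0.78) / 0.02230 = 1.514 / 0.02230 ≈ 67.9 hours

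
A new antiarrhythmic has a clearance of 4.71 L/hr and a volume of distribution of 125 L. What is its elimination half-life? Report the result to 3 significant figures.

18.4 hours

k = CL / V = 4.71 / 125 = 0.03768 hr⁻¹
t½ = ln 2 / k = ln 2 / 0.03768 ≈ 18.4 hours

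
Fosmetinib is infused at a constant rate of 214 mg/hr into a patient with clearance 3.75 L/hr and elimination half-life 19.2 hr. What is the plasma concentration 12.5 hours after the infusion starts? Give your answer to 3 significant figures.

20.7 µg/mL

Css = rate / CL = 214 / 3.75 = 57.07 µg/mL
k = ln 2 / 19.2 = 0.03610 hr⁻¹
C(t) = Css (1 − e^(−kt)) = 57.07 × (1 − e^(−0.4513)) = 57.07 × 0.3632 ≈ 20.7 µg/mL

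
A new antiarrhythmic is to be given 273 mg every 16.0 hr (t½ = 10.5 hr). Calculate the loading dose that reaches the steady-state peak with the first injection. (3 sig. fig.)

419 mg

k = ln 2 / 10.5 = 0.06601 hr⁻¹
Accumulation ratio R = 1 / (1 − e^(−kτ)) = 1 / (1 − e^(−0.06601×16.0)) = 1 / (1 − 0.3478) = 1.533
Loading dose = maintenance dose × R = 273 × 1.533 ≈ 419 mg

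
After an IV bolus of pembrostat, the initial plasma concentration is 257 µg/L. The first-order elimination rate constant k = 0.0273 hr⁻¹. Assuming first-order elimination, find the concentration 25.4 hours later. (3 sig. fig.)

128 µg/L

C(t) = C₀ e^(−kt) = 257 × e^(−0.02730 × 25.4) = 257 × e^(−0.6934) = 257 × 0.4999 ≈ 128 µg/L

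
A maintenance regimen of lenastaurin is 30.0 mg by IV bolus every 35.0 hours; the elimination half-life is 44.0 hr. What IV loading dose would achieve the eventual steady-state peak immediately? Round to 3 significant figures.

k = ln 2 / 44.0 = 0.01575 hr⁻¹
Accumulation ratio R = 1 / (1 − e^(−kτ)) = 1 / (1 − e^(−0.01575×35.0)) = 1 / (1 − 0.5762) = 2.359
Loading dose = maintenance dose × R = 30.0 × 2.359 ≈ 70.8 mg

70.8 mg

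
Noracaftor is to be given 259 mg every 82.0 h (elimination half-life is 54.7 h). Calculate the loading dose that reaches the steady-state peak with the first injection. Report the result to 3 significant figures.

401 mg

k = ln 2 / 54.7 = 0.01267 h⁻¹
Accumulation ratio R = 1 / (1 − e^(−kτ)) = 1 / (1 − e^(−0.01267×82.0)) = 1 / (1 − 0.3538) = 1.547
Loading dose = maintenance dose × R = 259 × 1.547 ≈ 401 mg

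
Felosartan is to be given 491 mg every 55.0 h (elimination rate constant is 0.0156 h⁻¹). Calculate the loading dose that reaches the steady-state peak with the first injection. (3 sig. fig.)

Accumulation ratio R = 1 / (1 − e^(−kτ)) = 1 / (1 − e^(−0.01560×55.0)) = 1 / (1 − 0.4240) = 1.736
Loading dose = maintenance dose × R = 491 × 1.736 ≈ 852 mg

852 mg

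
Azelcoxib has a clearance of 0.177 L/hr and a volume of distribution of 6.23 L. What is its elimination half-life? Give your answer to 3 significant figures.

24.4 hours

k = CL / V = 0.177 / 6.23 = 0.02841 hr⁻¹
t½ = ln 2 / k = ln 2 / 0.02841 ≈ 24.4 hours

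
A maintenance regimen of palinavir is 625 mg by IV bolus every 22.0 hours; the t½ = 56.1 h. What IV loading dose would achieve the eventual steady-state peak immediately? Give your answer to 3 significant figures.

k = ln 2 / 56.1 = 0.01236 h⁻¹
Accumulation ratio R = 1 / (1 − e^(−kτ)) = 1 / (1 − e^(−0.01236×22.0)) = 1 / (1 − 0.7620) = 4.201
Loading dose = maintenance dose × R = 625 × 4.201 ≈ 2630 mg

2630 mg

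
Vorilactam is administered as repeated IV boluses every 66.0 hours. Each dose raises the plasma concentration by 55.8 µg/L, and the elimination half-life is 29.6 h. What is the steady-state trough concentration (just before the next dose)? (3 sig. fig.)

15.1 µg/L

k = ln 2 / 29.6 = 0.02342 h⁻¹
Fraction remaining after one interval: e^(−kτ) = e^(−0.02342 × 66.0) = 0.2132
R = 1 / (1 − 0.2132) = 1.271
Css,max = 55.8 × 1.271 = 70.92 µg/L
Css,min = Css,max × e^(−kτ) = 70.92 × 0.2132 ≈ 15.1 µg/L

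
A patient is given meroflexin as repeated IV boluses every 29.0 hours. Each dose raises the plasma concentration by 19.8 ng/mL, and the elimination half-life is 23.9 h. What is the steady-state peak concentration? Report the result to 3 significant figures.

34.8 ng/mL

k = ln 2 / 23.9 = 0.02900 h⁻¹
Fraction remaining after one interval: e^(−kτ) = e^(−0.02900 × 29.0) = 0.4313
R = 1 / (1 − 0.4313) = 1.758
Css,max = 19.8 × 1.758 ≈ 34.8 ng/mL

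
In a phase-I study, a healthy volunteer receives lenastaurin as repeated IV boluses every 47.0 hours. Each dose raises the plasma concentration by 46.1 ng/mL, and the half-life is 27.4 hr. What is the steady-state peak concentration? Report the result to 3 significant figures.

66.3 ng/mL

k = ln 2 / 27.4 = 0.02530 hr⁻¹
Fraction remaining after one interval: e^(−kτ) = e^(−0.02530 × 47.0) = 0.3045
R = 1 / (1 − 0.3045) = 1.438
Css,max = 46.1 × 1.438 ≈ 66.3 ng/mL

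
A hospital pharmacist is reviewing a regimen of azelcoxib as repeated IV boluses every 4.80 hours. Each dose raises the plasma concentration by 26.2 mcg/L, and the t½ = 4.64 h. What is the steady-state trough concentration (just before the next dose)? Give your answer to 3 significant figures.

25.0 mcg/L

k = ln 2 / 4.64 = 0.1494 h⁻¹
Fraction remaining after one interval: e^(−kτ) = e^(−0.1494 × 4.80) = 0.4882
R = 1 / (1 − 0.4882) = 1.954
Css,max = 26.2 × 1.954 = 51.19 mcg/L
Css,min = Css,max × e^(−kτ) = 51.19 × 0.4882 ≈ 25.0 mcg/L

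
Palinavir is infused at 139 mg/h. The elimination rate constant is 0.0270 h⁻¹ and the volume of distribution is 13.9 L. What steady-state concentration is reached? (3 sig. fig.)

370 mg/L

CL = k · V = 0.0270 × 13.9 = 0.3753 L/h
Css = rate / CL = 139 / 0.3753 ≈ 370 mg/L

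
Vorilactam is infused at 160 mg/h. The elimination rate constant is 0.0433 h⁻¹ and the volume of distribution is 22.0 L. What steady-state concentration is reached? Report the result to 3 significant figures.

CL = k · V = 0.0433 × 22.0 = 0.9526 L/h
Css = rate / CL = 160 / 0.9526 ≈ 168 mg/L

168 mg/L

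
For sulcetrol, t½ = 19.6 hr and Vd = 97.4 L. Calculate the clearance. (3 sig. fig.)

3.44 L/hr

k = ln 2 / t½ = ln 2 / 19.6 = 0.03536 hr⁻¹
CL = k · V = 0.03536 × 97.4 ≈ 3.44 L/hr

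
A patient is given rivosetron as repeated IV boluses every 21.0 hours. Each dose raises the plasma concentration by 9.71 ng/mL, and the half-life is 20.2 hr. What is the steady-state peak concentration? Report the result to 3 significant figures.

18.9 ng/mL

k = ln 2 / 20.2 = 0.03431 hr⁻¹
Fraction remaining after one interval: e^(−kτ) = e^(−0.03431 × 21.0) = 0.4865
R = 1 / (1 − 0.4865) = 1.947
Css,max = 9.71 × 1.947 ≈ 18.9 ng/mL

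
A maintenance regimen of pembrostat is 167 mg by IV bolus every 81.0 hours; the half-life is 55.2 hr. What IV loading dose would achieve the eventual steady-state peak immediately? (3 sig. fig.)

k = ln 2 / 55.2 = 0.01256 hr⁻¹
Accumulation ratio R = 1 / (1 − e^(−kτ)) = 1 / (1 − e^(−0.01256×81.0)) = 1 / (1 − 0.3616) = 1.567
Loading dose = maintenance dose × R = 167 × 1.567 ≈ 262 mg

262 mg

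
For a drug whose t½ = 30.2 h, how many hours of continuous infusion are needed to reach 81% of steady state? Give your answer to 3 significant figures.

72.4 hours

k = ln 2 / 30.2 = 0.02295 h⁻¹
f = 1 − e^(−kt)  ⇒  t = −ln(1 − f) / k
t = −ln(1 − 0.81) / 0.02295 = 1.661 / 0.02295 ≈ 72.4 hours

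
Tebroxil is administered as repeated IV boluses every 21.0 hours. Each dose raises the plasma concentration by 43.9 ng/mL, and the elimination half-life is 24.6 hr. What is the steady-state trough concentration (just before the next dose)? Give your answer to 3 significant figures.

54.4 ng/mL

k = ln 2 / 24.6 = 0.02818 hr⁻¹
Fraction remaining after one interval: e^(−kτ) = e^(−0.02818 × 21.0) = 0.5534
R = 1 / (1 − 0.5534) = 2.239
Css,max = 43.9 × 2.239 = 98.29 ng/mL
Css,min = Css,max × e^(−kτ) = 98.29 × 0.5534 ≈ 54.4 ng/mL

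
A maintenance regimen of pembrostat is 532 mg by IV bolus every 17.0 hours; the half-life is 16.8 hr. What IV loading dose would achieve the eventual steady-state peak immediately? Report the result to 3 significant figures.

1060 mg

k = ln 2 / 16.8 = 0.04126 hr⁻¹
Accumulation ratio R = 1 / (1 − e^(−kτ)) = 1 / (1 − e^(−0.04126×17.0)) = 1 / (1 − 0.4959) = 1.984
Loading dose = maintenance dose × R = 532 × 1.984 ≈ 1060 mg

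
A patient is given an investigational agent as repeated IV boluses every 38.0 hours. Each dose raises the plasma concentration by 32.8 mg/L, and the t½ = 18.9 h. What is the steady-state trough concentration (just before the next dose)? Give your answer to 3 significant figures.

k = ln 2 / 18.9 = 0.03667 h⁻¹
Fraction remaining after one interval: e^(−kτ) = e^(−0.03667 × 38.0) = 0.2482
R = 1 / (1 − 0.2482) = 1.330
Css,max = 32.8 × 1.330 = 43.63 mg/L
Css,min = Css,max × e^(−kτ) = 43.63 × 0.2482 ≈ 10.8 mg/L

10.8 mg/L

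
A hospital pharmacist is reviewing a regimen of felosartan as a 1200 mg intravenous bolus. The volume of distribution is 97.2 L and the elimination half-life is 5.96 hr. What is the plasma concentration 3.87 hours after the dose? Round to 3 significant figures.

C₀ = dose / V = 1200 / 97.2 = 12.35 mg/L
k = ln 2 / 5.96 = 0.1163 hr⁻¹
C(t) = C₀ e^(−kt) = 12.35 × e^(−0.1163 × 3.87) = 12.35 × e^(−0.4501) = 12.35 × 0.6376 ≈ 7.87 mg/L

7.87 mg/L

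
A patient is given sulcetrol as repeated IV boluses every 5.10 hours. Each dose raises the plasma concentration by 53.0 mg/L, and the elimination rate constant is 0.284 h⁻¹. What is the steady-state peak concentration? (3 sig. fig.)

Fraction remaining after one interval: e^(−kτ) = e^(−0.2840 × 5.10) = 0.2349
R = 1 / (1 − 0.2349) = 1.307
Css,max = 53.0 × 1.307 ≈ 69.3 mg/L

69.3 mg/L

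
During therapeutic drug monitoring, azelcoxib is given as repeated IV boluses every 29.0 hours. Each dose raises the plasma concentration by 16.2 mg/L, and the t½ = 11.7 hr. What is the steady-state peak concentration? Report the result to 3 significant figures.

19.7 mg/L

k = ln 2 / 11.7 = 0.05924 hr⁻¹
Fraction remaining after one interval: e^(−kτ) = e^(−0.05924 × 29.0) = 0.1794
R = 1 / (1 − 0.1794) = 1.219
Css,max = 16.2 × 1.219 ≈ 19.7 mg/L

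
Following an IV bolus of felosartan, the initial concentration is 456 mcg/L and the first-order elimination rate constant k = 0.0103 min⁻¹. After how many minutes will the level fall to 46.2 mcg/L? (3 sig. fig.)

222 minutes

C(t) = C₀ e^(−kt)  ⇒  t = ln(C₀/C) / k
t = ln(456/46.2) / 0.01030 = 2.290 / 0.01030 ≈ 222 minutes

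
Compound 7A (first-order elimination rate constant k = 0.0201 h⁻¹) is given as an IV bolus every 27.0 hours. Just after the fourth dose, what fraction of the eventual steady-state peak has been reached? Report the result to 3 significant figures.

f_n = 1 − e^(−nkτ) = 1 − e^(−4 × 0.02010 × 27.0) = 1 − e^(−2.171) = 1 − 0.1141 ≈ 0.886

0.886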